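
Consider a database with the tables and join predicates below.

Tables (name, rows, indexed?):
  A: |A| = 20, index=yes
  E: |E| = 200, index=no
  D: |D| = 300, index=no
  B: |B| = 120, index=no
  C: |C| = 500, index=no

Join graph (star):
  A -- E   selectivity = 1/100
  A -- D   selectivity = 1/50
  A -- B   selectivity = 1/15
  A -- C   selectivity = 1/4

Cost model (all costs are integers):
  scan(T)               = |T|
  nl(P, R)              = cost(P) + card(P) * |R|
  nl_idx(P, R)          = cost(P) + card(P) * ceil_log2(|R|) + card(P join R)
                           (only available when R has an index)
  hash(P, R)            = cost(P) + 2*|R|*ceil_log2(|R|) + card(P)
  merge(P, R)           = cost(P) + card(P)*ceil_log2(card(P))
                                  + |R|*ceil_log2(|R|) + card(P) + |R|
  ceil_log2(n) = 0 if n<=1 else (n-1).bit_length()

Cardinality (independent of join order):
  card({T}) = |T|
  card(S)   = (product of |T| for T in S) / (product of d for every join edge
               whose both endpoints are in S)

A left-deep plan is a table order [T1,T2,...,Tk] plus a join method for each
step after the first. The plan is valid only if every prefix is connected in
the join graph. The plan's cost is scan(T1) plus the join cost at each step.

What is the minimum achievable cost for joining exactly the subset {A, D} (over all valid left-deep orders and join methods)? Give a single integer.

800

Selinger DP over subsets of {A,D}:
  {A}: scan cost=20, card=20
  {D}: scan cost=300, card=300
  {AD}: card=120; try (A,hash)→800, (A,nl_idx)→1920, (D,merge)→3140, (A,merge)→3420, (D,hash)→5440, (D,nl)→6020 …(+1); best=800 via (A,hash)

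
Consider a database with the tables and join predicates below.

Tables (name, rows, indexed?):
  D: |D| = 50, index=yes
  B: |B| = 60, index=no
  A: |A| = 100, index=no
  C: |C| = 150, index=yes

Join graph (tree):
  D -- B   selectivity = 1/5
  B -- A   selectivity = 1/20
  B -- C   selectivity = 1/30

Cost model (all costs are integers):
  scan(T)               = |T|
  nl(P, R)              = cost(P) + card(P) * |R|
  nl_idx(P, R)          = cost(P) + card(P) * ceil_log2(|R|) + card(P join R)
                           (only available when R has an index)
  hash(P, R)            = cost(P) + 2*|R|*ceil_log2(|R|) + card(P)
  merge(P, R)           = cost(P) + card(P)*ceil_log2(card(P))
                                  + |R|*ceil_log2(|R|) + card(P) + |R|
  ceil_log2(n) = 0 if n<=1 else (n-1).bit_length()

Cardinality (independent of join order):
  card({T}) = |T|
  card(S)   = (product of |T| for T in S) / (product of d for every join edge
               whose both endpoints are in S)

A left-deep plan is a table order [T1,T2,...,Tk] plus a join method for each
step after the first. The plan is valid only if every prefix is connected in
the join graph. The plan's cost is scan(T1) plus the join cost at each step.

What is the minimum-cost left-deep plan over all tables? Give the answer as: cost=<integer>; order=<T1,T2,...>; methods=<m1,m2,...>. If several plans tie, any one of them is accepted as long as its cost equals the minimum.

Selinger DP (subsets sized 1..n):
  {D}: scan cost=50, card=50
  {B}: scan cost=60, card=60
  {A}: scan cost=100, card=100
  {C}: scan cost=150, card=150
  {BD}: card=600; try (D,hash)→720, (B,hash)→820, (B,merge)→820, (D,merge)→830, (D,nl_idx)→1020, (B,nl)→3050 …(+1); best=720 via (D,hash)
  {AB}: card=300; try (B,hash)→920, (A,merge)→1280, (B,merge)→1320, (A,hash)→1520, (A,nl)→6060, (B,nl)→6100; best=920 via (B,hash)
  {BC}: card=300; try (C,nl_idx)→840, (B,hash)→1020, (C,merge)→1830, (B,merge)→1920, (C,hash)→2520, (C,nl)→9060 …(+1); best=840 via (C,nl_idx)
  {ABD}: card=3000; try (D,hash)→1820, (A,hash)→2720, (D,merge)→4270, (D,nl_idx)→5720, (A,merge)→8120, (D,nl)→15920 …(+1); best=1820 via (D,hash)
  {BCD}: card=3000; try (D,hash)→1740, (C,hash)→3720, (D,merge)→4190, (D,nl_idx)→5640, (C,nl_idx)→8520, (C,merge)→8670 …(+2); best=1740 via (D,hash)
  {ABC}: card=1500; try (A,hash)→2540, (C,hash)→3620, (A,merge)→4640, (C,nl_idx)→4820, (C,merge)→5270, (A,nl)→30840 …(+1); best=2540 via (A,hash)
  {ABCD}: card=15000; try (D,hash)→4640, (A,hash)→6140, (C,hash)→7220, (D,merge)→20890, (D,nl_idx)→26540, (C,nl_idx)→40820 …(+5); best=4640 via (D,hash)

cost=4640; order=B,C,A,D; methods=nl_idx,hash,hash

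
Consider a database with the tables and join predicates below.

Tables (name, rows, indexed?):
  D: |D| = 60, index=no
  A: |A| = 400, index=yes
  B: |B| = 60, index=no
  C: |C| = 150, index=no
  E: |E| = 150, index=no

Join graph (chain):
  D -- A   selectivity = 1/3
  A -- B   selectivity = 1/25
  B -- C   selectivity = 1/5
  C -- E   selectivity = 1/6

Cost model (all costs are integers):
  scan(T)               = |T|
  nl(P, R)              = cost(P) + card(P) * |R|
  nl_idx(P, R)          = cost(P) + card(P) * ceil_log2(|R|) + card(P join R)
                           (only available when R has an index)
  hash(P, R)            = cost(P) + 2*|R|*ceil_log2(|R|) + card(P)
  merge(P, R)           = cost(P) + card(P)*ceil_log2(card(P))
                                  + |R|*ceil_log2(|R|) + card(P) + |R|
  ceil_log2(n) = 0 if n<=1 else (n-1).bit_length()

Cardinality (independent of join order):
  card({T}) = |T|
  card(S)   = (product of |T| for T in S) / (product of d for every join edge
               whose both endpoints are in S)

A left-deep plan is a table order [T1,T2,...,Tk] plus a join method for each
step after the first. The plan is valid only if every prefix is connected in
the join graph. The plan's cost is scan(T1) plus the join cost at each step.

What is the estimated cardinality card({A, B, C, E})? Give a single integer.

720000

Tables in S: A(400), B(60), C(150), E(150)
Edges inside S: A-B(d=25), B-C(d=5), C-E(d=6)
numerator = 400 * 60 * 150 * 150 = 540000000
denominator = 25 * 5 * 6 = 750
card(S) = 540000000 / 750 = 720000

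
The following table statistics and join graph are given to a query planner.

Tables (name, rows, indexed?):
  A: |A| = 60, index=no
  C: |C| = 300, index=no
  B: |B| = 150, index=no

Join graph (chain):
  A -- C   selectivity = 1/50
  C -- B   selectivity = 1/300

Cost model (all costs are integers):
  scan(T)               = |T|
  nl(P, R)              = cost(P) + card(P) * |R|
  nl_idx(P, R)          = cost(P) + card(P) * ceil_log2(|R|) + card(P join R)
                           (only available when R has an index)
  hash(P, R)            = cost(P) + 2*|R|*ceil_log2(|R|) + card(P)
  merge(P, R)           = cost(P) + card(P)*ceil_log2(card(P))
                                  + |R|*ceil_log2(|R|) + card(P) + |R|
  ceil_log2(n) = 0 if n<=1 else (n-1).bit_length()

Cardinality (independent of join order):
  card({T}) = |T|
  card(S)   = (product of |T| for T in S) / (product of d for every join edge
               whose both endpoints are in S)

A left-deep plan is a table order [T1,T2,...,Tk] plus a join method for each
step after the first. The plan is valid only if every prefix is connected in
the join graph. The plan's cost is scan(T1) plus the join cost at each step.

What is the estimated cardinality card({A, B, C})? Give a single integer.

Tables in S: A(60), B(150), C(300)
Edges inside S: A-C(d=50), C-B(d=300)
numerator = 60 * 150 * 300 = 2700000
denominator = 50 * 300 = 15000
card(S) = 2700000 / 15000 = 180

180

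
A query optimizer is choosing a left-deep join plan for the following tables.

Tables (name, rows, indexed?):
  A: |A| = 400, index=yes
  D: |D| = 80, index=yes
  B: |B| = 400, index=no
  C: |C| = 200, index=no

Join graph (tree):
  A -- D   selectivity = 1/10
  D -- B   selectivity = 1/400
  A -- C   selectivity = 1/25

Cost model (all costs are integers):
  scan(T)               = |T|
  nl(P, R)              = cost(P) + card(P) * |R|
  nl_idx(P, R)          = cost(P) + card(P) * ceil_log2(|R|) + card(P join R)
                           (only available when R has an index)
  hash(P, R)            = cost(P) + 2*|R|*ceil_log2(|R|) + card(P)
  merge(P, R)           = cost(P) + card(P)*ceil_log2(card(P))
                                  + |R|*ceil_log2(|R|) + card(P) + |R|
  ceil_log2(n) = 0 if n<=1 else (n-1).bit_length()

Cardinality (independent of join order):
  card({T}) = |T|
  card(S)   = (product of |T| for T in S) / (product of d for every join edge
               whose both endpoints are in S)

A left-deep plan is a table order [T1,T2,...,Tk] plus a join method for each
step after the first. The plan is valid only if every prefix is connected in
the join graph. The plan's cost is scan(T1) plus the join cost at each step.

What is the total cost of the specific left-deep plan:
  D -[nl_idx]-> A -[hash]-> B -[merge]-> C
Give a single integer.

step 1: scan D: cost=80, card=80
step 2: join A via nl_idx
    card(P join A) = 80*400/(10) = 3200
    cost = 80 + 80*9 + 3200 = 4000
step 3: join B via hash
    card(P join B) = 3200*400/(400) = 3200
    cost = 4000 + 2*400*9 + 3200 = 14400
step 4: join C via merge
    card(P join C) = 3200*200/(25) = 25600
    cost = 14400 + 3200*12 + 200*8 + 3200 + 200 = 57800

57800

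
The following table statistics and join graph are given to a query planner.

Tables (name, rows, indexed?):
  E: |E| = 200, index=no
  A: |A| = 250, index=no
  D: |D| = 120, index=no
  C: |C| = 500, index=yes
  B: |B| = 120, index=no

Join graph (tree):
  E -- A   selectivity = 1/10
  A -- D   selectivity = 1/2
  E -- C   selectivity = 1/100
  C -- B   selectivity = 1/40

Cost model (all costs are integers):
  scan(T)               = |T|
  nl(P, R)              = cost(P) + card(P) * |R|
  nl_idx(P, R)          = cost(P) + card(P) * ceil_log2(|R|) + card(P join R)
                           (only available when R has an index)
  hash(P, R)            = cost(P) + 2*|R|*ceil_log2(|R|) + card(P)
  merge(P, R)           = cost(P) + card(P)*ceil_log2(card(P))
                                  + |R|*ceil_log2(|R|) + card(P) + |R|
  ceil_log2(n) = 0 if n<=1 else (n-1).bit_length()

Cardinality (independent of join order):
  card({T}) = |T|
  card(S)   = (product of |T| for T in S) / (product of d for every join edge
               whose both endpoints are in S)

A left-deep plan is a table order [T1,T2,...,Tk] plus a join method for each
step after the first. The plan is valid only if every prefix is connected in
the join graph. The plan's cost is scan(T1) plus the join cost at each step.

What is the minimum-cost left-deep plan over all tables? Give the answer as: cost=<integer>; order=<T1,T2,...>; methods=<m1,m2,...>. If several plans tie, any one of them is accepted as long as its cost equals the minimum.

Selinger DP (subsets sized 1..n):
  {E}: scan cost=200, card=200
  {A}: scan cost=250, card=250
  {D}: scan cost=120, card=120
  {C}: scan cost=500, card=500
  {B}: scan cost=120, card=120
  {AE}: card=5000; try (E,hash)→3700, (A,merge)→4250, (E,merge)→4300, (A,hash)→4400, (A,nl)→50200, (E,nl)→50250; best=3700 via (E,hash)
  {CE}: card=1000; try (C,nl_idx)→3000, (E,hash)→4200, (C,merge)→7000, (E,merge)→7300, (C,hash)→9400, (C,nl)→100200 …(+1); best=3000 via (C,nl_idx)
  {AD}: card=15000; try (D,hash)→2180, (A,merge)→3330, (D,merge)→3460, (A,hash)→4240, (A,nl)→30120, (D,nl)→30250; best=2180 via (D,hash)
  {BC}: card=1500; try (B,hash)→2680, (C,nl_idx)→2700, (C,merge)→6080, (B,merge)→6460, (C,hash)→9240, (C,nl)→60120 …(+1); best=2680 via (B,hash)
  {ADE}: card=300000; try (D,hash)→10380, (E,hash)→20380, (D,merge)→74660, (E,merge)→228980, (D,nl)→603700, (E,nl)→3002180; best=10380 via (D,hash)
  {ACE}: card=25000; try (A,hash)→8000, (A,merge)→16250, (C,hash)→17700, (C,nl_idx)→73700, (C,merge)→78700, (A,nl)→253000 …(+1); best=8000 via (A,hash)
  {BCE}: card=3000; try (B,hash)→5680, (E,hash)→7380, (B,merge)→14960, (E,merge)→22480, (B,nl)→123000, (E,nl)→302680; best=5680 via (B,hash)
  {ACDE}: card=1500000; try (D,hash)→34680, (C,hash)→319380, (D,merge)→408960, (D,nl)→3008000, (C,nl_idx)→4210380, (C,merge)→6015380 …(+1); best=34680 via (D,hash)
  {ABCE}: card=75000; try (A,hash)→12680, (B,hash)→34680, (A,merge)→46930, (B,merge)→408960, (A,nl)→755680, (B,nl)→3008000; best=12680 via (A,hash)
  {ABCDE}: card=4500000; try (D,hash)→89360, (D,merge)→1363640, (B,hash)→1536360, (D,nl)→9012680, (B,merge)→33035640, (B,nl)→180034680; best=89360 via (D,hash)

cost=89360; order=E,C,B,A,D; methods=nl_idx,hash,hash,hash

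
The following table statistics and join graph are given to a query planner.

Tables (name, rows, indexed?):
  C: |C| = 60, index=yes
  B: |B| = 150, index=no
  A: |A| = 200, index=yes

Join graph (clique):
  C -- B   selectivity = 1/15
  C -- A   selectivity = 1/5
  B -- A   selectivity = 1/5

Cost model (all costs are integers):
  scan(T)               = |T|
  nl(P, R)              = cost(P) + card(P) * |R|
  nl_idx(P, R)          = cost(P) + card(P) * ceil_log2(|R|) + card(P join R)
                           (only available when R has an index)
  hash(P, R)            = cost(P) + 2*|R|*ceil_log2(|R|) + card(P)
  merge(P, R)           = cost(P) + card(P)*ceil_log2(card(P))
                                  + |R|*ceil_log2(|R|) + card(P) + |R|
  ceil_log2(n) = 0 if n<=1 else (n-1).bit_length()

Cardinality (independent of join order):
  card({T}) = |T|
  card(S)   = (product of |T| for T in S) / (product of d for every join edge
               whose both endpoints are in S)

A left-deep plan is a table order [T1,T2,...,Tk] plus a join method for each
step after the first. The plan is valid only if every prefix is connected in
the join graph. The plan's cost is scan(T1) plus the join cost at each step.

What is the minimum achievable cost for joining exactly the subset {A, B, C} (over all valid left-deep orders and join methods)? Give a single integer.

4820

Selinger DP over subsets of {A,B,C}:
  {C}: scan cost=60, card=60
  {B}: scan cost=150, card=150
  {A}: scan cost=200, card=200
  {BC}: card=600; try (C,hash)→1020, (C,nl_idx)→1650, (B,merge)→1830, (C,merge)→1920, (B,hash)→2520, (B,nl)→9060 …(+1); best=1020 via (C,hash)
  {AC}: card=2400; try (C,hash)→1120, (A,merge)→2280, (C,merge)→2420, (A,nl_idx)→2940, (A,hash)→3320, (C,nl_idx)→3800 …(+2); best=1120 via (C,hash)
  {AB}: card=6000; try (B,hash)→2800, (A,merge)→3300, (B,merge)→3350, (A,hash)→3500, (A,nl_idx)→7350, (A,nl)→30150 …(+1); best=2800 via (B,hash)
  {ABC}: card=4800; try (A,hash)→4820, (B,hash)→5920, (A,merge)→9420, (C,hash)→9520, (A,nl_idx)→10620, (B,merge)→33670 …(+5); best=4820 via (A,hash)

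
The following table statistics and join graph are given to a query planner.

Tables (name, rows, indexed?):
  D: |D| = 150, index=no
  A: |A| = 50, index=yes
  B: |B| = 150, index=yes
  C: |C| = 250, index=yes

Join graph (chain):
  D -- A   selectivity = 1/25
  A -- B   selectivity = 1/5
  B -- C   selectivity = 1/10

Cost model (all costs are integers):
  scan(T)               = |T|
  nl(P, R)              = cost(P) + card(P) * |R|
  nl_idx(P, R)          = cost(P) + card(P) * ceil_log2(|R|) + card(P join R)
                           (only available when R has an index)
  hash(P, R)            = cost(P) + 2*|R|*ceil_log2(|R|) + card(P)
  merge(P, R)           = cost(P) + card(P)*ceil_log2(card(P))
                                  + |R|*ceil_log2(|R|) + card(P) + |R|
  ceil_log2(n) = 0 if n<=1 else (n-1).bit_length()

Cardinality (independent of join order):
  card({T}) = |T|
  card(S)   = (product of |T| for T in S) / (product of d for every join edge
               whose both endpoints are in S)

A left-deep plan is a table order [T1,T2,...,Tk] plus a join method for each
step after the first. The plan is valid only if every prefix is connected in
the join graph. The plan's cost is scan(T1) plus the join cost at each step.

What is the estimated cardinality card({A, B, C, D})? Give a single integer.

225000

Tables in S: A(50), B(150), C(250), D(150)
Edges inside S: D-A(d=25), A-B(d=5), B-C(d=10)
numerator = 50 * 150 * 250 * 150 = 281250000
denominator = 25 * 5 * 10 = 1250
card(S) = 281250000 / 1250 = 225000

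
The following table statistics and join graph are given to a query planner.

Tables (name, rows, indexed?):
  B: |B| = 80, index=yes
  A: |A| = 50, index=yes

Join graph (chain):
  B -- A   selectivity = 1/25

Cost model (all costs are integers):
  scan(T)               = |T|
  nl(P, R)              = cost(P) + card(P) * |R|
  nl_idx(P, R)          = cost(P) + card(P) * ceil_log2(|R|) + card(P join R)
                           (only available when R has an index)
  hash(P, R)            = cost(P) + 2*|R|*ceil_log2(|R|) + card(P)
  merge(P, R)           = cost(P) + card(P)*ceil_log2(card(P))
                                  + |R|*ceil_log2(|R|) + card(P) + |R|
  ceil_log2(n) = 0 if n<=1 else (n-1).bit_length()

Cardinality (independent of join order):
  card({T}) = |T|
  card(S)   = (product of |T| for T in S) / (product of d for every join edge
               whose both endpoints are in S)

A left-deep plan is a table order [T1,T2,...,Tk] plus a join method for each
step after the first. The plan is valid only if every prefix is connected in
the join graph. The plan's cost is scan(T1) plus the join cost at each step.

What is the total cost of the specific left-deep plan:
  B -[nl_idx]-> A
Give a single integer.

720

step 1: scan B: cost=80, card=80
step 2: join A via nl_idx
    card(P join A) = 80*50/(25) = 160
    cost = 80 + 80*6 + 160 = 720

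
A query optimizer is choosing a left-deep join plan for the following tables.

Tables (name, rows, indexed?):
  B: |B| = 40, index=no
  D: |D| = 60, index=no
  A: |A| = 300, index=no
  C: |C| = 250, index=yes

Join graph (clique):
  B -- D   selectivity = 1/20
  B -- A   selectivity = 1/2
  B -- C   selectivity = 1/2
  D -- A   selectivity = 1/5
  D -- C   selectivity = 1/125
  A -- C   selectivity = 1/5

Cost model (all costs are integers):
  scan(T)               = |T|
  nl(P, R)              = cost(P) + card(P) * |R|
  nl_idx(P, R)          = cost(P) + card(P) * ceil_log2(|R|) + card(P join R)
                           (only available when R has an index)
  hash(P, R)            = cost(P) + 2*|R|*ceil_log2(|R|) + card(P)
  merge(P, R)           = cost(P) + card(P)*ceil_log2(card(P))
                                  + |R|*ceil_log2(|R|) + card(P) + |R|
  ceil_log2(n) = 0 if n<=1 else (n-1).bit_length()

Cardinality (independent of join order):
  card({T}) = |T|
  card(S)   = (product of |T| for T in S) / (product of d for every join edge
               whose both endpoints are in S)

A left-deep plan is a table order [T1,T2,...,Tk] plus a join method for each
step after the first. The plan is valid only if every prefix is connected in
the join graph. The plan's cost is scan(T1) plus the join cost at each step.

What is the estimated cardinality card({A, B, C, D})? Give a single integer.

Tables in S: A(300), B(40), C(250), D(60)
Edges inside S: B-D(d=20), B-A(d=2), B-C(d=2), D-A(d=5), D-C(d=125), A-C(d=5)
numerator = 300 * 40 * 250 * 60 = 180000000
denominator = 20 * 2 * 2 * 5 * 125 * 5 = 250000
card(S) = 180000000 / 250000 = 720

720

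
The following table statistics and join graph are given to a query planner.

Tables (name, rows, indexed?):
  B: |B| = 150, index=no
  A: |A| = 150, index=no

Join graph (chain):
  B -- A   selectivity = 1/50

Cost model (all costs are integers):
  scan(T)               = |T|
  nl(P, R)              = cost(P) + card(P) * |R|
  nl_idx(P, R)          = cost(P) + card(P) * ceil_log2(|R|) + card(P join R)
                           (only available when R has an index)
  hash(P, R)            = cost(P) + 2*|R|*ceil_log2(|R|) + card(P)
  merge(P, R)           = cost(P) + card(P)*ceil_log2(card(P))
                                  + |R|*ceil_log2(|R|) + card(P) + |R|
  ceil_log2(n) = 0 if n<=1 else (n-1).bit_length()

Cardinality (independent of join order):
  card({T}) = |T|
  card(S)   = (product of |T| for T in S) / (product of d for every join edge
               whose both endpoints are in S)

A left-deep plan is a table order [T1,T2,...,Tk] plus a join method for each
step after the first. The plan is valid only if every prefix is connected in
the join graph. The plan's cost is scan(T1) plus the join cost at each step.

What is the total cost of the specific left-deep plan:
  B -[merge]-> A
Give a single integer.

2850

step 1: scan B: cost=150, card=150
step 2: join A via merge
    card(P join A) = 150*150/(50) = 450
    cost = 150 + 150*8 + 150*8 + 150 + 150 = 2850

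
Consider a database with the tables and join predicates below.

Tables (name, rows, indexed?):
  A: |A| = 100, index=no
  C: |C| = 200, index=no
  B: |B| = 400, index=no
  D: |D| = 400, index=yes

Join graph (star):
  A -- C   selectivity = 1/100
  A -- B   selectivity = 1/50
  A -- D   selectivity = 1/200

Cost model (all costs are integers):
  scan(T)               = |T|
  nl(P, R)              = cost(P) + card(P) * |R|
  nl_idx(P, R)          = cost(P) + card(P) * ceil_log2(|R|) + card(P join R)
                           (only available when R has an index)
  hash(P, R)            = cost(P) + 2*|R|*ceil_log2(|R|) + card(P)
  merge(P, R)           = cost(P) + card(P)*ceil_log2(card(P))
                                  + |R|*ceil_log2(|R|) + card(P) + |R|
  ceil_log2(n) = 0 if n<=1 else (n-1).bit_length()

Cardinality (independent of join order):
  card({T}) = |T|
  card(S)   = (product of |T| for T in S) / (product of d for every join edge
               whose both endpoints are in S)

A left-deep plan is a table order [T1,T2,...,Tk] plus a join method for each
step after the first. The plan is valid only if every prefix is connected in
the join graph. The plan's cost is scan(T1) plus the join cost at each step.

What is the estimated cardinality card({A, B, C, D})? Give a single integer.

3200

Tables in S: A(100), B(400), C(200), D(400)
Edges inside S: A-C(d=100), A-B(d=50), A-D(d=200)
numerator = 100 * 400 * 200 * 400 = 3200000000
denominator = 100 * 50 * 200 = 1000000
card(S) = 3200000000 / 1000000 = 3200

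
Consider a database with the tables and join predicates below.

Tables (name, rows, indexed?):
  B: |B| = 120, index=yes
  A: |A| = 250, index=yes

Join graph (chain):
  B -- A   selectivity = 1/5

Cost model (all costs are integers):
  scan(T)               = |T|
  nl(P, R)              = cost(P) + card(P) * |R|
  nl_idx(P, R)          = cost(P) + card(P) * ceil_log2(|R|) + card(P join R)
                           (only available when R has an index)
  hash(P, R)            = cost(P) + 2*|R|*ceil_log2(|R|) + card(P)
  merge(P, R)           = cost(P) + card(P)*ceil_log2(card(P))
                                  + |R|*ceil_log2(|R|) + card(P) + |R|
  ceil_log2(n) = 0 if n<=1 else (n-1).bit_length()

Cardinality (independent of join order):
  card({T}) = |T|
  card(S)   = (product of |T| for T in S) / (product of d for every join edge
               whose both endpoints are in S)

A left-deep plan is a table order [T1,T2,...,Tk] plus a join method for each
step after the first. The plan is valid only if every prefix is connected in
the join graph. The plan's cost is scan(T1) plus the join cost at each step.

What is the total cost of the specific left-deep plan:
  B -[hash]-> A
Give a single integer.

4240

step 1: scan B: cost=120, card=120
step 2: join A via hash
    card(P join A) = 120*250/(5) = 6000
    cost = 120 + 2*250*8 + 120 = 4240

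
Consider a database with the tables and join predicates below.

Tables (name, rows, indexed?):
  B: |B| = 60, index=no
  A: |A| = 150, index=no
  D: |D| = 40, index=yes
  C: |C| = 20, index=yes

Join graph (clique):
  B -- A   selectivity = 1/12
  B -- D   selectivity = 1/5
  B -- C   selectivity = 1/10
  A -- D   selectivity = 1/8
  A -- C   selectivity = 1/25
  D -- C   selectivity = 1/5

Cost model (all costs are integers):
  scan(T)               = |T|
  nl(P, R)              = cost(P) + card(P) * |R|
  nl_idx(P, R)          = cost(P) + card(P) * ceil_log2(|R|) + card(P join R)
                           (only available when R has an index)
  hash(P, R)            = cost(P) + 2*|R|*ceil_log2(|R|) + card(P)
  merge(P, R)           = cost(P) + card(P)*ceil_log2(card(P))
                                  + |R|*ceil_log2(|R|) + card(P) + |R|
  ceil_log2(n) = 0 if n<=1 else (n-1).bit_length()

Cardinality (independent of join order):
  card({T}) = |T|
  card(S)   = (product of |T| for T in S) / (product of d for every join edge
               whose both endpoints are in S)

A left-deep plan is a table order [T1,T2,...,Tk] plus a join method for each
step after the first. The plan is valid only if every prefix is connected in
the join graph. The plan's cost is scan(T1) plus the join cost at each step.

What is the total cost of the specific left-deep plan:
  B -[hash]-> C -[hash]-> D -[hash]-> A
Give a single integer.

3512

step 1: scan B: cost=60, card=60
step 2: join C via hash
    card(P join C) = 60*20/(10) = 120
    cost = 60 + 2*20*5 + 60 = 320
step 3: join D via hash
    card(P join D) = 120*40/(5*5) = 192
    cost = 320 + 2*40*6 + 120 = 920
step 4: join A via hash
    card(P join A) = 192*150/(12*8*25) = 12
    cost = 920 + 2*150*8 + 192 = 3512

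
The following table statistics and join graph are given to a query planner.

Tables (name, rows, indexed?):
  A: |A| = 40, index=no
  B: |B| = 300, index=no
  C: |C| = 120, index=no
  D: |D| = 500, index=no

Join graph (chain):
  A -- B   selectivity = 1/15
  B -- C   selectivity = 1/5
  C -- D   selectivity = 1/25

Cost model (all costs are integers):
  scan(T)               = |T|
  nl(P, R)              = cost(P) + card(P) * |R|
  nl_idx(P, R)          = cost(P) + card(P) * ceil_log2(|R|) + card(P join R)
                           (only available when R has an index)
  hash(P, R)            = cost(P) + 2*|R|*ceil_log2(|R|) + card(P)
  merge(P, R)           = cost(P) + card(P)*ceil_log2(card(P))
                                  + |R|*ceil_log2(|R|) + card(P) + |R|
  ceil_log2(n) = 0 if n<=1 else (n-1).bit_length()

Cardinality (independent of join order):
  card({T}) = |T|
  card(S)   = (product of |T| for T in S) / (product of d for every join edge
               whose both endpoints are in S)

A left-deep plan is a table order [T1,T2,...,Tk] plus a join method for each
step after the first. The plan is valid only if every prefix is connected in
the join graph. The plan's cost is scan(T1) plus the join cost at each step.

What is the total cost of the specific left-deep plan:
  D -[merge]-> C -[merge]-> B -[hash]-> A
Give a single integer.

step 1: scan D: cost=500, card=500
step 2: join C via merge
    card(P join C) = 500*120/(25) = 2400
    cost = 500 + 500*9 + 120*7 + 500 + 120 = 6460
step 3: join B via merge
    card(P join B) = 2400*300/(5) = 144000
    cost = 6460 + 2400*12 + 300*9 + 2400 + 300 = 40660
step 4: join A via hash
    card(P join A) = 144000*40/(15) = 384000
    cost = 40660 + 2*40*6 + 144000 = 185140

185140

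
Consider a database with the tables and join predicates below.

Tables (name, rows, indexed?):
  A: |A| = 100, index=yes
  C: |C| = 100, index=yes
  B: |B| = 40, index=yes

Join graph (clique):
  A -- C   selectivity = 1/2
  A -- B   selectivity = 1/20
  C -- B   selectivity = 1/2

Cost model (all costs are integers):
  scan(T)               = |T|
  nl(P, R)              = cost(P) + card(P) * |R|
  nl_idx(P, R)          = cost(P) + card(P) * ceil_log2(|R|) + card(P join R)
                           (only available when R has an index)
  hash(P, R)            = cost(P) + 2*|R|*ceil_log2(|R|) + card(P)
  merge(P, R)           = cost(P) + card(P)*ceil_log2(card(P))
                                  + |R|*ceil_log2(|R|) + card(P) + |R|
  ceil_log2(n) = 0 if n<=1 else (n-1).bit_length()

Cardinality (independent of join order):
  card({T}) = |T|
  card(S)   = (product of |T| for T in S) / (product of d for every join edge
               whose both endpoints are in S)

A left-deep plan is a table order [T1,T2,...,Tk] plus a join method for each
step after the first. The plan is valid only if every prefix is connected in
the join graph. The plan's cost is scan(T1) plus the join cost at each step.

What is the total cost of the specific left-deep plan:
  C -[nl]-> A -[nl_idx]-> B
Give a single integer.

step 1: scan C: cost=100, card=100
step 2: join A via nl
    card(P join A) = 100*100/(2) = 5000
    cost = 100 + 100*100 = 10100
step 3: join B via nl_idx
    card(P join B) = 5000*40/(20*2) = 5000
    cost = 10100 + 5000*6 + 5000 = 45100

45100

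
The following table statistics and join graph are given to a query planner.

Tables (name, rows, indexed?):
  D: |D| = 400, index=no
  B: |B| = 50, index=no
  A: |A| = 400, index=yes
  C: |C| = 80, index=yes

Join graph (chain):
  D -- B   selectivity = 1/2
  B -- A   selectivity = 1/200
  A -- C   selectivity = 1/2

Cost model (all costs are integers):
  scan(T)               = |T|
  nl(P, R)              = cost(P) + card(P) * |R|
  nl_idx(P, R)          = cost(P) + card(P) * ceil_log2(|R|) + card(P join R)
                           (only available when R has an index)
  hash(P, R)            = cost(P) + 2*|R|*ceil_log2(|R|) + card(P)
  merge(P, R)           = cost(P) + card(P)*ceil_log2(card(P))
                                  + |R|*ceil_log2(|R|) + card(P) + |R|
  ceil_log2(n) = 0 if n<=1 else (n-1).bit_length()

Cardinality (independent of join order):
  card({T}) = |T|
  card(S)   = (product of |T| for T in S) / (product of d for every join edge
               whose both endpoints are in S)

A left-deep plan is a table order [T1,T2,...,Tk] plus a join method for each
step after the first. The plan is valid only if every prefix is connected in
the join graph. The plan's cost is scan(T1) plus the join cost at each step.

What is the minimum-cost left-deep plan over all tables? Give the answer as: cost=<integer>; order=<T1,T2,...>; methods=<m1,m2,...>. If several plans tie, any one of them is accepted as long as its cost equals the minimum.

Selinger DP (subsets sized 1..n):
  {D}: scan cost=400, card=400
  {B}: scan cost=50, card=50
  {A}: scan cost=400, card=400
  {C}: scan cost=80, card=80
  {BD}: card=10000; try (B,hash)→1400, (D,merge)→4400, (B,merge)→4750, (D,hash)→7300, (D,nl)→20050, (B,nl)→20400; best=1400 via (B,hash)
  {AB}: card=100; try (A,nl_idx)→600, (B,hash)→1400, (A,merge)→4400, (B,merge)→4750, (A,hash)→7300, (A,nl)→20050 …(+1); best=600 via (A,nl_idx)
  {AC}: card=16000; try (C,hash)→1920, (A,merge)→4720, (C,merge)→5040, (A,hash)→7360, (A,nl_idx)→16800, (C,nl_idx)→19200 …(+2); best=1920 via (C,hash)
  {ABD}: card=20000; try (D,merge)→5400, (D,hash)→7900, (A,hash)→18600, (D,nl)→40600, (A,nl_idx)→111400, (A,merge)→155400 …(+1); best=5400 via (D,merge)
  {ABC}: card=4000; try (C,hash)→1820, (C,merge)→2040, (C,nl_idx)→5300, (C,nl)→8600, (B,hash)→18520, (B,merge)→242270 …(+1); best=1820 via (C,hash)
  {ABCD}: card=800000; try (D,hash)→13020, (C,hash)→26520, (D,merge)→57820, (C,merge)→326040, (C,nl_idx)→945400, (D,nl)→1601820 …(+1); best=13020 via (D,hash)

cost=13020; order=B,A,C,D; methods=nl_idx,hash,hash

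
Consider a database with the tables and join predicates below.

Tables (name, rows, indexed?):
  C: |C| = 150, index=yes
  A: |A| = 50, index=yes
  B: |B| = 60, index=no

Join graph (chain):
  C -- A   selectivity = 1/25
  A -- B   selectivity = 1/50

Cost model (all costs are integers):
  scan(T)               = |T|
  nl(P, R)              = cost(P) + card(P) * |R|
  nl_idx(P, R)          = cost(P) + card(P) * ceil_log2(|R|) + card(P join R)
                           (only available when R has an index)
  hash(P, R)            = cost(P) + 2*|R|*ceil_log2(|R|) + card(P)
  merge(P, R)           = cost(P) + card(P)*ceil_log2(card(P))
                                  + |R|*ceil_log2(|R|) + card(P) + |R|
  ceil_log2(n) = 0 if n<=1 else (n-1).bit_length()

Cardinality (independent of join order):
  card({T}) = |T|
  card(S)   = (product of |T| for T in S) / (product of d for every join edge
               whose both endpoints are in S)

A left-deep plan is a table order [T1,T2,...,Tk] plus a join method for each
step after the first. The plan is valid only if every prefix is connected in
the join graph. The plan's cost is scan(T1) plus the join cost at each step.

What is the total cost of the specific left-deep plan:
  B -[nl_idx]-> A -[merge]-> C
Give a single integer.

2250

step 1: scan B: cost=60, card=60
step 2: join A via nl_idx
    card(P join A) = 60*50/(50) = 60
    cost = 60 + 60*6 + 60 = 480
step 3: join C via merge
    card(P join C) = 60*150/(25) = 360
    cost = 480 + 60*6 + 150*8 + 60 + 150 = 2250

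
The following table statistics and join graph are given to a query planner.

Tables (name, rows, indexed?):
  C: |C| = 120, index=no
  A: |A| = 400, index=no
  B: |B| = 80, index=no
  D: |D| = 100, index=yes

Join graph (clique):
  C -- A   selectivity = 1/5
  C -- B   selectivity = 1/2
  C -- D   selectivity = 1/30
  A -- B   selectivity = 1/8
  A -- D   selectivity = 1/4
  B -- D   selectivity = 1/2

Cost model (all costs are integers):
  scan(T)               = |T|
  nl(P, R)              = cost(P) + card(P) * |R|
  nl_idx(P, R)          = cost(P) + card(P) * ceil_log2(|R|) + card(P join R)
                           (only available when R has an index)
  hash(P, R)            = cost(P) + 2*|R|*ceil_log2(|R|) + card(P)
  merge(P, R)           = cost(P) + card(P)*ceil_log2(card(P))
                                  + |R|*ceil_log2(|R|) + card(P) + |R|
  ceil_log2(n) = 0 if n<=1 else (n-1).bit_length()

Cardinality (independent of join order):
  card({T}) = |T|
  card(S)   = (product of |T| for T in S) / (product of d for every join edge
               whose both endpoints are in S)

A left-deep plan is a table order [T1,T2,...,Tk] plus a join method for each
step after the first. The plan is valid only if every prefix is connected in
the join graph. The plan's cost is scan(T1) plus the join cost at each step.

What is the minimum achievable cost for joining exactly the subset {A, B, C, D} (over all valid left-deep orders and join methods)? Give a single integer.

Selinger DP over subsets of {A,B,C,D}:
  {C}: scan cost=120, card=120
  {A}: scan cost=400, card=400
  {B}: scan cost=80, card=80
  {D}: scan cost=100, card=100
  {AC}: card=9600; try (C,hash)→2480, (A,merge)→5080, (C,merge)→5360, (A,hash)→7440, (A,nl)→48120, (C,nl)→48400; best=2480 via (C,hash)
  {BC}: card=4800; try (B,hash)→1360, (C,merge)→1680, (B,merge)→1720, (C,hash)→1840, (C,nl)→9680, (B,nl)→9720; best=1360 via (B,hash)
  {CD}: card=400; try (D,nl_idx)→1360, (D,hash)→1640, (C,merge)→1860, (D,merge)→1880, (C,hash)→1880, (C,nl)→12100 …(+1); best=1360 via (D,nl_idx)
  {AB}: card=4000; try (B,hash)→1920, (A,merge)→4720, (B,merge)→5040, (A,hash)→7360, (A,nl)→32080, (B,nl)→32400; best=1920 via (B,hash)
  {AD}: card=10000; try (D,hash)→2200, (A,merge)→4900, (D,merge)→5200, (A,hash)→7400, (D,nl_idx)→13200, (A,nl)→40100 …(+1); best=2200 via (D,hash)
  {BD}: card=4000; try (B,hash)→1320, (D,merge)→1520, (B,merge)→1540, (D,hash)→1560, (D,nl_idx)→4640, (D,nl)→8080 …(+1); best=1320 via (B,hash)
  {ABC}: card=48000; try (C,hash)→7600, (B,hash)→13200, (A,hash)→13360, (C,merge)→54880, (A,merge)→72560, (B,merge)→147120 …(+3); best=7600 via (C,hash)
  {ACD}: card=8000; try (A,hash)→8960, (A,merge)→9360, (D,hash)→13480, (C,hash)→13880, (D,nl_idx)→77680, (D,merge)→147280 …(+4); best=8960 via (A,hash)
  {BCD}: card=8000; try (B,hash)→2880, (B,merge)→6000, (C,hash)→7000, (D,hash)→7560, (B,nl)→33360, (D,nl_idx)→42960 …(+4); best=2880 via (B,hash)
  {ABD}: card=50000; try (D,hash)→7320, (A,hash)→12520, (B,hash)→13320, (D,merge)→54720, (A,merge)→57320, (D,nl_idx)→79920 …(+4); best=7320 via (D,hash)
  {ABCD}: card=20000; try (B,hash)→18080, (A,hash)→18080, (D,hash)→57000, (C,hash)→59000, (A,merge)→118880, (B,merge)→121600 …(+7); best=18080 via (B,hash)

18080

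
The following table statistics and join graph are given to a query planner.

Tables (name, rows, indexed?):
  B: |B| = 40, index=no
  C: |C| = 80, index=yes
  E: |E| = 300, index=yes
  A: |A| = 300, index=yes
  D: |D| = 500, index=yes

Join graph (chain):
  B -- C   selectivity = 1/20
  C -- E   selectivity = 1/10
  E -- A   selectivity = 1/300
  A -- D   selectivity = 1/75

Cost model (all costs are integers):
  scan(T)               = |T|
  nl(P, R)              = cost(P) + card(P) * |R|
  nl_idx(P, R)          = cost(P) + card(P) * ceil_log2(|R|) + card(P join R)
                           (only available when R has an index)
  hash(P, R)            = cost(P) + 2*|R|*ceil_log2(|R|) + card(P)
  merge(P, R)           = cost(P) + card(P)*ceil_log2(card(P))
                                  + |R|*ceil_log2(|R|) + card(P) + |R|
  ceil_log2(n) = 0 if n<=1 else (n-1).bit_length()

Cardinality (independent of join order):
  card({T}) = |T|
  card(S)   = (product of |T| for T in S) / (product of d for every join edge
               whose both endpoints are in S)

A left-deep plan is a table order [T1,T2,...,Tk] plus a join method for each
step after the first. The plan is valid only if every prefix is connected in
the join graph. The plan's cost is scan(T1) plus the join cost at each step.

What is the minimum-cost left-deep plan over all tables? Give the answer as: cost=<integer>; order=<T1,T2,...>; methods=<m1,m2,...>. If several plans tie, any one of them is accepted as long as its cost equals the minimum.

Selinger DP (subsets sized 1..n):
  {B}: scan cost=40, card=40
  {C}: scan cost=80, card=80
  {E}: scan cost=300, card=300
  {A}: scan cost=300, card=300
  {D}: scan cost=500, card=500
  {BC}: card=160; try (C,nl_idx)→480, (B,hash)→640, (C,merge)→960, (B,merge)→1000, (C,hash)→1200, (C,nl)→3240 …(+1); best=480 via (C,nl_idx)
  {CE}: card=2400; try (C,hash)→1720, (E,nl_idx)→3200, (E,merge)→3720, (C,merge)→3940, (C,nl_idx)→4800, (E,hash)→5560 …(+2); best=1720 via (C,hash)
  {AE}: card=300; try (E,nl_idx)→3300, (A,nl_idx)→3300, (E,hash)→6000, (A,hash)→6000, (E,merge)→6300, (A,merge)→6300 …(+2); best=3300 via (E,nl_idx)
  {AD}: card=2000; try (D,nl_idx)→5000, (A,hash)→6400, (A,nl_idx)→7000, (D,merge)→8300, (A,merge)→8500, (D,hash)→9600 …(+2); best=5000 via (D,nl_idx)
  {BCE}: card=4800; try (B,hash)→4600, (E,merge)→4920, (E,hash)→6040, (E,nl_idx)→6720, (B,merge)→33200, (E,nl)→48480 …(+1); best=4600 via (B,hash)
  {ACE}: card=2400; try (C,hash)→4720, (C,merge)→6940, (C,nl_idx)→7800, (A,hash)→9520, (A,nl_idx)→25720, (C,nl)→27300 …(+2); best=4720 via (C,hash)
  {ADE}: card=2000; try (D,nl_idx)→8000, (D,merge)→11300, (E,hash)→12400, (D,hash)→12600, (E,nl_idx)→25000, (E,merge)→32000 …(+2); best=8000 via (D,nl_idx)
  {ABCE}: card=4800; try (B,hash)→7600, (A,hash)→14800, (B,merge)→36200, (A,nl_idx)→52600, (A,merge)→74800, (B,nl)→100720 …(+1); best=7600 via (B,hash)
  {ACDE}: card=16000; try (C,hash)→11120, (D,hash)→16120, (C,merge)→32640, (C,nl_idx)→38000, (D,merge)→40920, (D,nl_idx)→42320 …(+2); best=11120 via (C,hash)
  {ABCDE}: card=32000; try (D,hash)→21400, (B,hash)→27600, (D,merge)→79800, (D,nl_idx)→82800, (B,merge)→251400, (B,nl)→651120 …(+1); best=21400 via (D,hash)

cost=21400; order=A,E,C,B,D; methods=nl_idx,hash,hash,hash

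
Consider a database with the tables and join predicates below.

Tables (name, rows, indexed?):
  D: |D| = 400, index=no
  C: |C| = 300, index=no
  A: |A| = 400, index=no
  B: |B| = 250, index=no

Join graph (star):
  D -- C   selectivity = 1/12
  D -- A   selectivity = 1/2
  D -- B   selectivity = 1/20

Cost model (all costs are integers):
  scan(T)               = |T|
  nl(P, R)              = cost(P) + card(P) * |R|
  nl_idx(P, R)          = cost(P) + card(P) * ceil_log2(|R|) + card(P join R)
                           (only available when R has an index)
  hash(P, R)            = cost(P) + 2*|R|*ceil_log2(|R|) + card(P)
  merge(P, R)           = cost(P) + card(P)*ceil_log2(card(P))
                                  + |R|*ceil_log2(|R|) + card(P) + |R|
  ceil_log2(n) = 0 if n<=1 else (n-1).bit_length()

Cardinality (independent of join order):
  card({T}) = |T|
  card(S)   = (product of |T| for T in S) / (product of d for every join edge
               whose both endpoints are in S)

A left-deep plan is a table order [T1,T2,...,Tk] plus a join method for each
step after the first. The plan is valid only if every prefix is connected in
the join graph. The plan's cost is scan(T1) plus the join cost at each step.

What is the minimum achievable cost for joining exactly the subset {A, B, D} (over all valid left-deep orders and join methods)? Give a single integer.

Selinger DP over subsets of {A,B,D}:
  {D}: scan cost=400, card=400
  {A}: scan cost=400, card=400
  {B}: scan cost=250, card=250
  {AD}: card=80000; try (D,hash)→8000, (A,hash)→8000, (D,merge)→8400, (A,merge)→8400, (D,nl)→160400, (A,nl)→160400; best=8000 via (D,hash)
  {BD}: card=5000; try (B,hash)→4800, (D,merge)→6500, (B,merge)→6650, (D,hash)→7700, (D,nl)→100250, (B,nl)→100400; best=4800 via (B,hash)
  {ABD}: card=1000000; try (A,hash)→17000, (A,merge)→78800, (B,hash)→92000, (B,merge)→1450250, (A,nl)→2004800, (B,nl)→20008000; best=17000 via (A,hash)

17000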